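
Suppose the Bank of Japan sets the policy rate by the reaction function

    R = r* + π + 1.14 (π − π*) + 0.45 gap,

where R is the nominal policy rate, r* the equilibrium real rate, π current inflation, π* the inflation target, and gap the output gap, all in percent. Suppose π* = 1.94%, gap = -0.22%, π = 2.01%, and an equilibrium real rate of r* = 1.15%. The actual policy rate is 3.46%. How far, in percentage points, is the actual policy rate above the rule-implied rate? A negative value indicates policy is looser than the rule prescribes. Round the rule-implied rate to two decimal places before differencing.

R = 1.15 + 2.01 + 1.14 × (2.01 − 1.94) + 0.45 × (-0.22)
   = 1.15 + 2.01 + 0.0798 − 0.099 = 3.14
Deviation = 3.46 − 3.14 = 0.32 pp.

0.32 pp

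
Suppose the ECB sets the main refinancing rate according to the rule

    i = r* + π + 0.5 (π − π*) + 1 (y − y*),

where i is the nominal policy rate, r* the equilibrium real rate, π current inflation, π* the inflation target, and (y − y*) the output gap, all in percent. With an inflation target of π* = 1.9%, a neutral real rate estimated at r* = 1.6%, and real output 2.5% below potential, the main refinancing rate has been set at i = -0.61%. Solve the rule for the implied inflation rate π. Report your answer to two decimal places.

Output 2.5% below potential → (y − y*) = -2.5.
Collecting π: i = r* + (1 + 0.5) π − 0.5 π* + 1 (y − y*)
1.5 π = -0.61 − 1.6 + 0.5 × 1.9 − 1 × (-2.5) = 1.24
π = 1.24 / 1.5 = 0.83

0.83%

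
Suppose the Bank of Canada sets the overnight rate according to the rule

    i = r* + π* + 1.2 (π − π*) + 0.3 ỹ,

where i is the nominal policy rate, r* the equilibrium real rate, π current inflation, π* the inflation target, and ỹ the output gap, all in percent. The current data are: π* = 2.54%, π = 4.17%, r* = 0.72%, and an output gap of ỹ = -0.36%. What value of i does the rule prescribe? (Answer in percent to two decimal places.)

i = 0.72 + 2.54 + 1.2 × (4.17 − 2.54) + 0.3 × (-0.36)
   = 0.72 + 2.54 + 1.956 − 0.108 = 5.11

5.11%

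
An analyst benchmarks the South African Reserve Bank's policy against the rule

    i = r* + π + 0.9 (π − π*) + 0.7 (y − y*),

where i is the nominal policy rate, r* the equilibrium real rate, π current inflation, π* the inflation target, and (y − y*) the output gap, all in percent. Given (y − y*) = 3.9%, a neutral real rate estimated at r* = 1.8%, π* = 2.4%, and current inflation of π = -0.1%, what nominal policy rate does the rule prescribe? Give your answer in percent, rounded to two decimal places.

2.18%

i = 1.8 + (-0.1) + 0.9 × (-0.1 − 2.4) + 0.7 × 3.9
   = 1.8 − 0.1 − 2.25 + 2.73 = 2.18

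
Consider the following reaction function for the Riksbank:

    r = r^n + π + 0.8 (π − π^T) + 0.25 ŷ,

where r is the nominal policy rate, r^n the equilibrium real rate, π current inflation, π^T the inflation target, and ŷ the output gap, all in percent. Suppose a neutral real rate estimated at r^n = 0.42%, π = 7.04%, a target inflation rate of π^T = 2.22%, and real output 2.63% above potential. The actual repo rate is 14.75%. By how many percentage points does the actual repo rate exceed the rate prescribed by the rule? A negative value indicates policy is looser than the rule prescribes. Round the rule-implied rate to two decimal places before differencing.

2.78 pp

Output 2.63% above potential → ŷ = 2.63.
r = 0.42 + 7.04 + 0.8 × (7.04 − 2.22) + 0.25 × 2.63
   = 0.42 + 7.04 + 3.856 + 0.6575 = 11.97
Deviation = 14.75 − 11.97 = 2.78 pp.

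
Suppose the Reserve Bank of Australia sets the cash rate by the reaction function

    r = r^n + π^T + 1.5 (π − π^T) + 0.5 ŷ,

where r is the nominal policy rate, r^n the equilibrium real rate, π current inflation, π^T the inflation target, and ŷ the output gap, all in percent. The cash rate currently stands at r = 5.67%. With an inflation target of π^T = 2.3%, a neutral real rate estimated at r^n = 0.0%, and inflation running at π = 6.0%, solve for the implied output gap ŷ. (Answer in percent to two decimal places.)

-4.36%

0.5 ŷ = 5.67 − 0.0 − 2.3 − 1.5 × (6.0 − 2.3) = -2.18
ŷ = -2.18 / 0.5 = -4.36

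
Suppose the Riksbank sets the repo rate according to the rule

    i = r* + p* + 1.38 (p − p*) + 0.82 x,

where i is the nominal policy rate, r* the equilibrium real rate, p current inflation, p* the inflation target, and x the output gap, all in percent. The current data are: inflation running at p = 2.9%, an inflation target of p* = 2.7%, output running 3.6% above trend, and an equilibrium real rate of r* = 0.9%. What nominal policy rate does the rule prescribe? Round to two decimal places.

Output 3.6% above potential → x = 3.6.
i = 0.9 + 2.7 + 1.38 × (2.9 − 2.7) + 0.82 × 3.6
   = 0.9 + 2.7 + 0.276 + 2.952 = 6.83

6.83%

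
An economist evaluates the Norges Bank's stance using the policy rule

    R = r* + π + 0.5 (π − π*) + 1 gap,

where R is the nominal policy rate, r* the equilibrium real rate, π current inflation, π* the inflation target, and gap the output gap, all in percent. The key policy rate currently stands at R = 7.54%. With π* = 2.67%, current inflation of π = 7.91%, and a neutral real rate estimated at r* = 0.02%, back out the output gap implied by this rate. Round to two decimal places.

-3.01%

1 gap = 7.54 − 0.02 − 7.91 − 0.5 × (7.91 − 2.67) = -3.01
gap = -3.01 / 1 = -3.01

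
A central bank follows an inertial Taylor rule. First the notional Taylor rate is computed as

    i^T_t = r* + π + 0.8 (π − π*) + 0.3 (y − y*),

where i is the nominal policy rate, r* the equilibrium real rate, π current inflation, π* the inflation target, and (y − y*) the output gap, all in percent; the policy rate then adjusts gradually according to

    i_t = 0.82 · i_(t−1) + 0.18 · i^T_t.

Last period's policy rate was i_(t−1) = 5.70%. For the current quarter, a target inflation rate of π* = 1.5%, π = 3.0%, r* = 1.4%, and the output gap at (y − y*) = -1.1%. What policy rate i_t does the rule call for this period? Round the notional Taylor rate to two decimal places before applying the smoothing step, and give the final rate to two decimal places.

5.62%

i^T_t = 1.4 + 3.0 + 0.8 × (3.0 − 1.5) + 0.3 × (-1.1)
   = 1.4 + 3 + 1.2 − 0.33 = 5.27
i_t = 0.82 × 5.70 + 0.18 × 5.27 = 4.674 + 0.9486 = 5.62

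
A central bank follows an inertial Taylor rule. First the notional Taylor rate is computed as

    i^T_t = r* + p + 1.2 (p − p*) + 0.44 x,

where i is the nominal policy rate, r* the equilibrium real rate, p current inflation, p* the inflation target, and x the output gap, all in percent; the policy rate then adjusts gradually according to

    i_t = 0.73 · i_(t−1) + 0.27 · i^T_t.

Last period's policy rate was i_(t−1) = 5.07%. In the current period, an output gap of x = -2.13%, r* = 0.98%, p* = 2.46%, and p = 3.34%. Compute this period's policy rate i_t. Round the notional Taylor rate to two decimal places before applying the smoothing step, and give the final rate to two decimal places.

i^T_t = 0.98 + 3.34 + 1.2 × (3.34 − 2.46) + 0.44 × (-2.13)
   = 0.98 + 3.34 + 1.056 − 0.9372 = 4.44
i_t = 0.73 × 5.07 + 0.27 × 4.44 = 3.7011 + 1.1988 = 4.90

4.90%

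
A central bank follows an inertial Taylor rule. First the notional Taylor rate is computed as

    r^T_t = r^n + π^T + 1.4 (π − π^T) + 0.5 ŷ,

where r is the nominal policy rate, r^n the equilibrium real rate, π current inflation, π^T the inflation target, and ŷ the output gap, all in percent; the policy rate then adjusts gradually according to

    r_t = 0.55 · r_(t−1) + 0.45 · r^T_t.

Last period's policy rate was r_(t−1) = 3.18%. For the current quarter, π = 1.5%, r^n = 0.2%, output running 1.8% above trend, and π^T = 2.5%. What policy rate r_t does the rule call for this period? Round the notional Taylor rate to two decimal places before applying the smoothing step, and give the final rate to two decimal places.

Output 1.8% above potential → ŷ = 1.8.
r^T_t = 0.2 + 2.5 + 1.4 × (1.5 − 2.5) + 0.5 × 1.8
   = 0.2 + 2.5 − 1.4 + 0.9 = 2.20
r_t = 0.55 × 3.18 + 0.45 × 2.20 = 1.749 + 0.99 = 2.74

2.74%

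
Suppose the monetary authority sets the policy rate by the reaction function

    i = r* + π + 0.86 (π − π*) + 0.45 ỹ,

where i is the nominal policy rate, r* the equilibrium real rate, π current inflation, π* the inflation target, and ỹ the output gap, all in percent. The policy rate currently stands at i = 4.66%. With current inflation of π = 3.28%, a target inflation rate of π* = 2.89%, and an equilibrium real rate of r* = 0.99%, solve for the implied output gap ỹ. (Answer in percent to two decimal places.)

0.45 ỹ = 4.66 − 0.99 − 3.28 − 0.86 × (3.28 − 2.89) = 0.0546
ỹ = 0.0546 / 0.45 = 0.12

0.12%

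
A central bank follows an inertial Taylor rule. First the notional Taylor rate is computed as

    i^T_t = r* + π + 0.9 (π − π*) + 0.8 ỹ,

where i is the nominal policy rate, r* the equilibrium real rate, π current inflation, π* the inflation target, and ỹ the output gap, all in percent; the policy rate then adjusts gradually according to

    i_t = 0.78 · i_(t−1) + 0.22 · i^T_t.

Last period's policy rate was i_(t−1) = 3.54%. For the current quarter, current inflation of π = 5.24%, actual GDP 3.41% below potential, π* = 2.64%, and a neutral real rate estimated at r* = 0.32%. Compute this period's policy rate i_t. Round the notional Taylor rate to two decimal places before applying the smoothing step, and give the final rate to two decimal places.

3.90%

Output 3.41% below potential → ỹ = -3.41.
i^T_t = 0.32 + 5.24 + 0.9 × (5.24 − 2.64) + 0.8 × (-3.41)
   = 0.32 + 5.24 + 2.34 − 2.728 = 5.17
i_t = 0.78 × 3.54 + 0.22 × 5.17 = 2.7612 + 1.1374 = 3.90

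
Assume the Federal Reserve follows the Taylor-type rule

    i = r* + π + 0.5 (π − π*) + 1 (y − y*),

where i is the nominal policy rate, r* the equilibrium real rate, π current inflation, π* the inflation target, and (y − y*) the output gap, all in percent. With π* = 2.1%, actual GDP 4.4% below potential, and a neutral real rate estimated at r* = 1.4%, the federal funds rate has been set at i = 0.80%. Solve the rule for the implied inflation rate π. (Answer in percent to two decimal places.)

Output 4.4% below potential → (y − y*) = -4.4.
Collecting π: i = r* + (1 + 0.5) π − 0.5 π* + 1 (y − y*)
1.5 π = 0.80 − 1.4 + 0.5 × 2.1 − 1 × (-4.4) = 4.85
π = 4.85 / 1.5 = 3.23

3.23%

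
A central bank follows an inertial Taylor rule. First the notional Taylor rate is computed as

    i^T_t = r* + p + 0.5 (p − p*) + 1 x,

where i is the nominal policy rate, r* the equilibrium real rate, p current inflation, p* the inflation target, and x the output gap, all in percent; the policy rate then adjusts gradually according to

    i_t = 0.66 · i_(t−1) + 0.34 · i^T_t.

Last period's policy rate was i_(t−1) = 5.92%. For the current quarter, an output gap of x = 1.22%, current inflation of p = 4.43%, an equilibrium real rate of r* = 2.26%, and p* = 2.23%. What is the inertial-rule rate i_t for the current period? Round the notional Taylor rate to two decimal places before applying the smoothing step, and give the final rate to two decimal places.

i^T_t = 2.26 + 4.43 + 0.5 × (4.43 − 2.23) + 1 × 1.22
   = 2.26 + 4.43 + 1.1 + 1.22 = 9.01
i_t = 0.66 × 5.92 + 0.34 × 9.01 = 3.9072 + 3.0634 = 6.97

6.97%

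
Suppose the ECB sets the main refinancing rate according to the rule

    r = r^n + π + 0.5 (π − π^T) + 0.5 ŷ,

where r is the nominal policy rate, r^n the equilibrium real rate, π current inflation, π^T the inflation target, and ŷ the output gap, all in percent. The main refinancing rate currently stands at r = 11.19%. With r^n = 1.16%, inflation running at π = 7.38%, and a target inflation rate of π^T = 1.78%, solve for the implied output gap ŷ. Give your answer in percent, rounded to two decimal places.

0.5 ŷ = 11.19 − 1.16 − 7.38 − 0.5 × (7.38 − 1.78) = -0.15
ŷ = -0.15 / 0.5 = -0.30

-0.30%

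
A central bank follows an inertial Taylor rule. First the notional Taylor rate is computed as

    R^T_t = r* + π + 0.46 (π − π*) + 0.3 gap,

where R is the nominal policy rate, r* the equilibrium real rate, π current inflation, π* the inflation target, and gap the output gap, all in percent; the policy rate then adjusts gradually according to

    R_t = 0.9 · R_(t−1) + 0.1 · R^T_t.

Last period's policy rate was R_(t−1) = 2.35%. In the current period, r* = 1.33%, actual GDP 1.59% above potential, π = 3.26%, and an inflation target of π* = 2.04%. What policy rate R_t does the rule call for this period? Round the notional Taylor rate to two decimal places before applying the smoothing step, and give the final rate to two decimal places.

Output 1.59% above potential → gap = 1.59.
R^T_t = 1.33 + 3.26 + 0.46 × (3.26 − 2.04) + 0.3 × 1.59
   = 1.33 + 3.26 + 0.5612 + 0.477 = 5.63
R_t = 0.9 × 2.35 + 0.1 × 5.63 = 2.115 + 0.563 = 2.68

2.68%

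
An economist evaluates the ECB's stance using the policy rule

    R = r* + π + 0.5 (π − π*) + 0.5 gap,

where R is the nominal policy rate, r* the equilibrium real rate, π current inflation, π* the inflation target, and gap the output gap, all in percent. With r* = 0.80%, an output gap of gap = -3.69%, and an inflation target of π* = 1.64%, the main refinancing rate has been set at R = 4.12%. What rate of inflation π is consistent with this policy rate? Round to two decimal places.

Collecting π: R = r* + (1 + 0.5) π − 0.5 π* + 0.5 gap
1.5 π = 4.12 − 0.80 + 0.5 × 1.64 − 0.5 × (-3.69) = 5.985
π = 5.985 / 1.5 = 3.99

3.99%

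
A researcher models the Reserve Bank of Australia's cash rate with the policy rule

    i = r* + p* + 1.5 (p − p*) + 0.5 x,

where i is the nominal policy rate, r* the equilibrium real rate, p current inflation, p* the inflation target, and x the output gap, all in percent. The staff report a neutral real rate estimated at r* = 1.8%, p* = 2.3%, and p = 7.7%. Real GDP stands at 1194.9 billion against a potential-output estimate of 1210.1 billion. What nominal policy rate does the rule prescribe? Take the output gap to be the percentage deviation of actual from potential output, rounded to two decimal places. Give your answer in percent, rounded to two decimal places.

Output gap = 100 × (1194.9 − 1210.1) / 1210.1 = -1.26%.
i = 1.80 + 2.30 + 1.5 × (7.70 − 2.30) + 0.5 × (-1.26)
   = 1.80 + 2.3 + 8.1 − 0.63 = 11.57

11.57%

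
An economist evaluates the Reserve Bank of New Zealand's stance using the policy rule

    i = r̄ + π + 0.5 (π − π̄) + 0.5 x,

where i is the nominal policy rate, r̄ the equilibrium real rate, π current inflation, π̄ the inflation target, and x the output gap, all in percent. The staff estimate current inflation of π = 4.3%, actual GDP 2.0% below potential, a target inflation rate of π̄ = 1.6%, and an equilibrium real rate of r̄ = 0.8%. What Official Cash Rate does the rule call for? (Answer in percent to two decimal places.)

5.45%

Output 2.0% below potential → x = -2.0.
i = 0.8 + 4.3 + 0.5 × (4.3 − 1.6) + 0.5 × (-2.0)
   = 0.8 + 4.3 + 1.35 − 1 = 5.45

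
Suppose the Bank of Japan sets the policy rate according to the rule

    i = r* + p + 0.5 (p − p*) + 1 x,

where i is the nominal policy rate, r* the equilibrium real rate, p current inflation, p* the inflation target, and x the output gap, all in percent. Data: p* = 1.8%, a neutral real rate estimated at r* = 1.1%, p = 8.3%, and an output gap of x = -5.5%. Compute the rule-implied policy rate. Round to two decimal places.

7.15%

i = 1.1 + 8.3 + 0.5 × (8.3 − 1.8) + 1 × (-5.5)
   = 1.1 + 8.3 + 3.25 − 5.5 = 7.15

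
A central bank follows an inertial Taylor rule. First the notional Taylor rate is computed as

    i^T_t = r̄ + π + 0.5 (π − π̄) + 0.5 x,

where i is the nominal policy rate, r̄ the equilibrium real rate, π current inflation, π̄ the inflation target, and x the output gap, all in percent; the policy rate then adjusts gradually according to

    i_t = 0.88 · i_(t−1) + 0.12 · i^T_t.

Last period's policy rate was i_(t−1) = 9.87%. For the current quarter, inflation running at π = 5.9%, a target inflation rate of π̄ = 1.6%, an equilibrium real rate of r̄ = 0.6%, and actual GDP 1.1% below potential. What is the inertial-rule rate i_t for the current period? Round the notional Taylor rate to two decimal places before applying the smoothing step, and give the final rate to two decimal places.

Output 1.1% below potential → x = -1.1.
i^T_t = 0.6 + 5.9 + 0.5 × (5.9 − 1.6) + 0.5 × (-1.1)
   = 0.6 + 5.9 + 2.15 − 0.55 = 8.10
i_t = 0.88 × 9.87 + 0.12 × 8.10 = 8.6856 + 0.972 = 9.66

9.66%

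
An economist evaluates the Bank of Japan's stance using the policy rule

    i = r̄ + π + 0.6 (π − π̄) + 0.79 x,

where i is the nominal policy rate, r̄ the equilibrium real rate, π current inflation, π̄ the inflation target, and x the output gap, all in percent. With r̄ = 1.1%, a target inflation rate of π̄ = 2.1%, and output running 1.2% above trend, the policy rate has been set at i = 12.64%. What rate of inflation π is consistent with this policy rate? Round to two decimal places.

7.41%

Output 1.2% above potential → x = 1.2.
Collecting π: i = r̄ + (1 + 0.6) π − 0.6 π̄ + 0.79 x
1.6 π = 12.64 − 1.1 + 0.6 × 2.1 − 0.79 × 1.2 = 11.852
π = 11.852 / 1.6 = 7.41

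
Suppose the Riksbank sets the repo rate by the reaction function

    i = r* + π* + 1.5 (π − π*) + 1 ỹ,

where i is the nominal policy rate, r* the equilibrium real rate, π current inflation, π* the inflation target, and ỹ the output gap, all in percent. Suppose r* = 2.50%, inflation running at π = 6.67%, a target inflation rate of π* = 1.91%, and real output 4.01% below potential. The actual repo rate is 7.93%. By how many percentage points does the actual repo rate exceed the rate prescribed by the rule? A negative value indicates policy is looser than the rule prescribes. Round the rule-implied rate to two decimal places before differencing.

Output 4.01% below potential → ỹ = -4.01.
i = 2.50 + 1.91 + 1.5 × (6.67 − 1.91) + 1 × (-4.01)
   = 2.50 + 1.91 + 7.14 − 4.01 = 7.54
Deviation = 7.93 − 7.54 = 0.39 pp.

0.39 pp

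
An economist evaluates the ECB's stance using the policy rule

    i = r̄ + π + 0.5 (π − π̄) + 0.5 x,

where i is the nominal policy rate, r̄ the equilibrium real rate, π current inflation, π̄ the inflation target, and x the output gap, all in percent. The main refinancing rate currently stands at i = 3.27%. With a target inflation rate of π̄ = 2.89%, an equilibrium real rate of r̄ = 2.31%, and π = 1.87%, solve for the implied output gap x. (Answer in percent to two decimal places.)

0.5 x = 3.27 − 2.31 − 1.87 − 0.5 × (1.87 − 2.89) = -0.4
x = -0.4 / 0.5 = -0.80

-0.80%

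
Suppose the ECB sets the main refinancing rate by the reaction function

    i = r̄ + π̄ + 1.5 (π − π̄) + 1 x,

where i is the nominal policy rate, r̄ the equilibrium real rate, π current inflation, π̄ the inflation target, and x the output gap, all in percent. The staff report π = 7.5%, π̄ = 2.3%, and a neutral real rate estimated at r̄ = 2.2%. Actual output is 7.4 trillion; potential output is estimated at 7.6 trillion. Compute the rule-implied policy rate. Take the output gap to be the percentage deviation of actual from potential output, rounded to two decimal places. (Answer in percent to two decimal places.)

9.67%

Output gap = 100 × (7.4 − 7.6) / 7.6 = -2.63%.
i = 2.20 + 2.30 + 1.5 × (7.50 − 2.30) + 1 × (-2.63)
   = 2.20 + 2.3 + 7.8 − 2.63 = 9.67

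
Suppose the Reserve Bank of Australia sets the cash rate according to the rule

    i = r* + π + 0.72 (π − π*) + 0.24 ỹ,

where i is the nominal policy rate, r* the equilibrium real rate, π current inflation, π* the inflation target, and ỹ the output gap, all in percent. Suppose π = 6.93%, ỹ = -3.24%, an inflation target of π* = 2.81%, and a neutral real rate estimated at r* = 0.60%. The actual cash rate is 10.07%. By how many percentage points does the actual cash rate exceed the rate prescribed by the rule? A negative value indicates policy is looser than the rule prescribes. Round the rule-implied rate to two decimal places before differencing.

i = 0.60 + 6.93 + 0.72 × (6.93 − 2.81) + 0.24 × (-3.24)
   = 0.60 + 6.93 + 2.9664 − 0.7776 = 9.72
Deviation = 10.07 − 9.72 = 0.35 pp.

0.35 pp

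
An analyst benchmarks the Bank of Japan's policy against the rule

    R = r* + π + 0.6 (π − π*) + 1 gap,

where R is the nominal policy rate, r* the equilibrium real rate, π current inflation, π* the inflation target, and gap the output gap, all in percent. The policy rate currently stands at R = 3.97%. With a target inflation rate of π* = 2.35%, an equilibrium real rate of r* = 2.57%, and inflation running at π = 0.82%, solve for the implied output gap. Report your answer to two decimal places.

1 gap = 3.97 − 2.57 − 0.82 − 0.6 × (0.82 − 2.35) = 1.498
gap = 1.498 / 1 = 1.50

1.50%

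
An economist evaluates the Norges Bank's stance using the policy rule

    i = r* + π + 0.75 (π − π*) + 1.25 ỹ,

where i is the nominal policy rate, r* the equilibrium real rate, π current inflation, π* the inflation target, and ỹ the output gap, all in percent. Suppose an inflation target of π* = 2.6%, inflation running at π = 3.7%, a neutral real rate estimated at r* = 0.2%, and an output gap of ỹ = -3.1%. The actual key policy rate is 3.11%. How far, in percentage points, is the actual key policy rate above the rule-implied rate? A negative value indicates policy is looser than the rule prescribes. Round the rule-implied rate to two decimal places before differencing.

2.26 pp

i = 0.2 + 3.7 + 0.75 × (3.7 − 2.6) + 1.25 × (-3.1)
   = 0.2 + 3.7 + 0.825 − 3.875 = 0.85
Deviation = 3.11 − 0.85 = 2.26 pp.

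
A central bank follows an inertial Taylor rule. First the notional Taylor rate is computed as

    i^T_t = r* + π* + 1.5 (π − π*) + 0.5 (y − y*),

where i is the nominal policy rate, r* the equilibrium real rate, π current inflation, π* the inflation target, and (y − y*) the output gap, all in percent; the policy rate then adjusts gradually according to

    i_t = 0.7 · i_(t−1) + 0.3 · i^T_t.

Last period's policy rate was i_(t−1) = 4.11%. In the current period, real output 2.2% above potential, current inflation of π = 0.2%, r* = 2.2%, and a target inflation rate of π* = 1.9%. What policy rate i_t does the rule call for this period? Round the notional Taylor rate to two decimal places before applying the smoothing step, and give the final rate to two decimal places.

3.67%

Output 2.2% above potential → (y − y*) = 2.2.
i^T_t = 2.2 + 1.9 + 1.5 × (0.2 − 1.9) + 0.5 × 2.2
   = 2.2 + 1.9 − 2.55 + 1.1 = 2.65
i_t = 0.7 × 4.11 + 0.3 × 2.65 = 2.877 + 0.795 = 3.67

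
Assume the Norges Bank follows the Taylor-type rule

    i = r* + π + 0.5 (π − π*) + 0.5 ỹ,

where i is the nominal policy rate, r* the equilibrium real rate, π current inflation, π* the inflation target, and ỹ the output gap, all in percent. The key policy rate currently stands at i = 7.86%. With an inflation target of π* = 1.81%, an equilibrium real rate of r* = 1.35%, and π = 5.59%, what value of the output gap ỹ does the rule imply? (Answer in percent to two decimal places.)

-1.94%

0.5 ỹ = 7.86 − 1.35 − 5.59 − 0.5 × (5.59 − 1.81) = -0.97
ỹ = -0.97 / 0.5 = -1.94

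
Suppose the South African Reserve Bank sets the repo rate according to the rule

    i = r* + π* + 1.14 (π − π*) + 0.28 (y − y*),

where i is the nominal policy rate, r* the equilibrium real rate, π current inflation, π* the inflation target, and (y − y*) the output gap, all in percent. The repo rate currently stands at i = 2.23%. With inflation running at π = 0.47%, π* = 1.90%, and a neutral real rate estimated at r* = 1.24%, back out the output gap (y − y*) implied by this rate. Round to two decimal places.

0.28 (y − y*) = 2.23 − 1.24 − 1.90 − 1.14 × (0.47 − 1.90) = 0.7202
(y − y*) = 0.7202 / 0.28 = 2.57

2.57%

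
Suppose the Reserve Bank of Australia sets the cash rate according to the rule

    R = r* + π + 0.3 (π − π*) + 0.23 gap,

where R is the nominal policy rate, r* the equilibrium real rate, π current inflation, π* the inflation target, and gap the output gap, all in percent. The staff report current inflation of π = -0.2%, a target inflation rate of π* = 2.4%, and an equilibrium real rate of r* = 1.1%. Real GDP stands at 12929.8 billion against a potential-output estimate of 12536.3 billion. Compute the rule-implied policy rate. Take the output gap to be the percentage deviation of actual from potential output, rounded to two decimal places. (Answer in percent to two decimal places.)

0.84%

Output gap = 100 × (12929.8 − 12536.3) / 12536.3 = 3.14%.
R = 1.10 + (-0.20) + 0.3 × (-0.20 − 2.40) + 0.23 × 3.14
   = 1.10 − 0.2 − 0.78 + 0.7222 = 0.84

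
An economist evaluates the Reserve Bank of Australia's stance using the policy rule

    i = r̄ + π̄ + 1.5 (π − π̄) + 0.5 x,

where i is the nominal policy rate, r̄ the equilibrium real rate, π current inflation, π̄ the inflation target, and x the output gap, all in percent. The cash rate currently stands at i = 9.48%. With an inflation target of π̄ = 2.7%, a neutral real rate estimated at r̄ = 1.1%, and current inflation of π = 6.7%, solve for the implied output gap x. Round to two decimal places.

-0.64%

0.5 x = 9.48 − 1.1 − 2.7 − 1.5 × (6.7 − 2.7) = -0.32
x = -0.32 / 0.5 = -0.64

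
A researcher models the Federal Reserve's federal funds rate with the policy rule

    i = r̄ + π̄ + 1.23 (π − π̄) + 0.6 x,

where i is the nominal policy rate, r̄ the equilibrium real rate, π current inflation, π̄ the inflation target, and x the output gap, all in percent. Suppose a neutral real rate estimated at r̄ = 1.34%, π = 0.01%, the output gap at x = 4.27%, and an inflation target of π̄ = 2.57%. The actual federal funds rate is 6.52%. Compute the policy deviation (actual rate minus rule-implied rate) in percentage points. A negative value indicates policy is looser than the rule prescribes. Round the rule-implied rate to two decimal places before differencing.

3.20 pp

i = 1.34 + 2.57 + 1.23 × (0.01 − 2.57) + 0.6 × 4.27
   = 1.34 + 2.57 − 3.1488 + 2.562 = 3.32
Deviation = 6.52 − 3.32 = 3.20 pp.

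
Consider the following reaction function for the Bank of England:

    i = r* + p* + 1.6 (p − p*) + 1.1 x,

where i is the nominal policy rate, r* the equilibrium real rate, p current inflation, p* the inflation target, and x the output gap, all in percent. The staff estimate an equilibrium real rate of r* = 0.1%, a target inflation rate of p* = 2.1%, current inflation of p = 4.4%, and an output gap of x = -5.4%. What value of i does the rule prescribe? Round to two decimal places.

-0.06%

i = 0.1 + 2.1 + 1.6 × (4.4 − 2.1) + 1.1 × (-5.4)
   = 0.1 + 2.1 + 3.68 − 5.94 = -0.06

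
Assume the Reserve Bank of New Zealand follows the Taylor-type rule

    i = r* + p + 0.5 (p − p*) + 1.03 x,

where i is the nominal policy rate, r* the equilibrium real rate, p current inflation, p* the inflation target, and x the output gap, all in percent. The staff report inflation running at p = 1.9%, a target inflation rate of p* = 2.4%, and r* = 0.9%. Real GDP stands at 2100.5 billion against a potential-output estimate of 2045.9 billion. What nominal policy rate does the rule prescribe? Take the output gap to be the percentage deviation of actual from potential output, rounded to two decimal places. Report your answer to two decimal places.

5.30%

Output gap = 100 × (2100.5 − 2045.9) / 2045.9 = 2.67%.
i = 0.90 + 1.90 + 0.5 × (1.90 − 2.40) + 1.03 × 2.67
   = 0.90 + 1.9 − 0.25 + 2.7501 = 5.30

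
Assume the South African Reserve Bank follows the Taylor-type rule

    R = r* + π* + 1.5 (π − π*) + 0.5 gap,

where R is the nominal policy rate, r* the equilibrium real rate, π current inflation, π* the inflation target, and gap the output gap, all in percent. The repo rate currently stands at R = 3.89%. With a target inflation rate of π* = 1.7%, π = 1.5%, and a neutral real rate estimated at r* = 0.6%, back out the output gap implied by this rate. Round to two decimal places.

0.5 gap = 3.89 − 0.6 − 1.7 − 1.5 × (1.5 − 1.7) = 1.89
gap = 1.89 / 0.5 = 3.78

3.78%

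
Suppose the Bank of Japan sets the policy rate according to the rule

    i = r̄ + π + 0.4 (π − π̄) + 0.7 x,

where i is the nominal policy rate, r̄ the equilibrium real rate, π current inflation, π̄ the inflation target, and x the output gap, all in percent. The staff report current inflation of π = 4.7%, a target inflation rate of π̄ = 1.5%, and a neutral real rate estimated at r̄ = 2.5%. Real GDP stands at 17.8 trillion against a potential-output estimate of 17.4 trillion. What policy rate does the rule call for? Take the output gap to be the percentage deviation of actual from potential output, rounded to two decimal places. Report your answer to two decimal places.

10.09%

Output gap = 100 × (17.8 − 17.4) / 17.4 = 2.30%.
i = 2.50 + 4.70 + 0.4 × (4.70 − 1.50) + 0.7 × 2.30
   = 2.50 + 4.7 + 1.28 + 1.61 = 10.09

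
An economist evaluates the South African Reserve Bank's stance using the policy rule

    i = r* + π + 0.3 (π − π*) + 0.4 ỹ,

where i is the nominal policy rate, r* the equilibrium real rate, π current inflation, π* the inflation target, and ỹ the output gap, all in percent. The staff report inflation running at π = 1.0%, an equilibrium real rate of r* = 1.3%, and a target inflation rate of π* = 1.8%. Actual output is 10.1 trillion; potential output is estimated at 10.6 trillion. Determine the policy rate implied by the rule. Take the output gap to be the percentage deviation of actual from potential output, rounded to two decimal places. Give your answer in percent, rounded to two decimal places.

0.17%

Output gap = 100 × (10.1 − 10.6) / 10.6 = -4.72%.
i = 1.30 + 1.00 + 0.3 × (1.00 − 1.80) + 0.4 × (-4.72)
   = 1.30 + 1 − 0.24 − 1.888 = 0.17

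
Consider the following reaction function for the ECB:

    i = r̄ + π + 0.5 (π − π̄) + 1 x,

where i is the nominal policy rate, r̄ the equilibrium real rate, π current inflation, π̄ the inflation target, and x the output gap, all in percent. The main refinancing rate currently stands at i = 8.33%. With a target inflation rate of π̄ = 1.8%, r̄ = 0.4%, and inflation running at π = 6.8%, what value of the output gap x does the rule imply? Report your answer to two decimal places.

-1.37%

1 x = 8.33 − 0.4 − 6.8 − 0.5 × (6.8 − 1.8) = -1.37
x = -1.37 / 1 = -1.37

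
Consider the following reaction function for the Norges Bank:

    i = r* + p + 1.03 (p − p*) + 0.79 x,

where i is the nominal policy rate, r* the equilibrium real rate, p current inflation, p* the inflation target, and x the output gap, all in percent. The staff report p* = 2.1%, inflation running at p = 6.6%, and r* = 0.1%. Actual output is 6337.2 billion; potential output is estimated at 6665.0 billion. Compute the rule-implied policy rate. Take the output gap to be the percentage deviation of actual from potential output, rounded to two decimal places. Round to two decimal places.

Output gap = 100 × (6337.2 − 6665.0) / 6665.0 = -4.92%.
i = 0.10 + 6.60 + 1.03 × (6.60 − 2.10) + 0.79 × (-4.92)
   = 0.10 + 6.6 + 4.635 − 3.8868 = 7.45

7.45%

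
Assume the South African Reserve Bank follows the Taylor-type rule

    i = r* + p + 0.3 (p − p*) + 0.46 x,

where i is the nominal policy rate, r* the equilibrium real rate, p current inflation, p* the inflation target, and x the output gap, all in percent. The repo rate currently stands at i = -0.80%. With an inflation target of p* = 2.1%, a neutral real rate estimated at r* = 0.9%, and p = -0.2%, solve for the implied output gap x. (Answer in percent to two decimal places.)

-1.76%

0.46 x = -0.80 − 0.9 − (-0.2) − 0.3 × ((-0.2) − 2.1) = -0.81
x = -0.81 / 0.46 = -1.76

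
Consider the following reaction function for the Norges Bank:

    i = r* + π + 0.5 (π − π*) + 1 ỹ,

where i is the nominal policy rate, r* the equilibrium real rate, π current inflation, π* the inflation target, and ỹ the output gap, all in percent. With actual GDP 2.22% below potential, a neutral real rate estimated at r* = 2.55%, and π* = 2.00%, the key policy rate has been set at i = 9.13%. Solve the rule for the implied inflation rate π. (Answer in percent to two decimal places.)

Output 2.22% below potential → ỹ = -2.22.
Collecting π: i = r* + (1 + 0.5) π − 0.5 π* + 1 ỹ
1.5 π = 9.13 − 2.55 + 0.5 × 2.00 − 1 × (-2.22) = 9.8
π = 9.8 / 1.5 = 6.53

6.53%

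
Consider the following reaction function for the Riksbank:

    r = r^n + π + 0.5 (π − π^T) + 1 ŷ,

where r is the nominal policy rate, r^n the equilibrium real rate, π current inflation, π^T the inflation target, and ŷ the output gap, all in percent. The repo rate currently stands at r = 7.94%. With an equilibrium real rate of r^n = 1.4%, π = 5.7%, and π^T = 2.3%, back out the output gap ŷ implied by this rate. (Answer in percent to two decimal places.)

1 ŷ = 7.94 − 1.4 − 5.7 − 0.5 × (5.7 − 2.3) = -0.86
ŷ = -0.86 / 1 = -0.86

-0.86%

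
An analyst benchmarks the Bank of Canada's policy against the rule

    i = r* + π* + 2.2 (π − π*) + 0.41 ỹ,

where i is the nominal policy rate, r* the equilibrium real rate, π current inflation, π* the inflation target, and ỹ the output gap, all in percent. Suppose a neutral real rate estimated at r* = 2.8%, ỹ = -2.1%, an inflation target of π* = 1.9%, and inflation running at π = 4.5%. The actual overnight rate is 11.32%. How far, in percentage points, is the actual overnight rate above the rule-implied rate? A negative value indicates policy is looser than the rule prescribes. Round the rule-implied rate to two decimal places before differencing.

i = 2.8 + 1.9 + 2.2 × (4.5 − 1.9) + 0.41 × (-2.1)
   = 2.8 + 1.9 + 5.72 − 0.861 = 9.56
Deviation = 11.32 − 9.56 = 1.76 pp.

1.76 pp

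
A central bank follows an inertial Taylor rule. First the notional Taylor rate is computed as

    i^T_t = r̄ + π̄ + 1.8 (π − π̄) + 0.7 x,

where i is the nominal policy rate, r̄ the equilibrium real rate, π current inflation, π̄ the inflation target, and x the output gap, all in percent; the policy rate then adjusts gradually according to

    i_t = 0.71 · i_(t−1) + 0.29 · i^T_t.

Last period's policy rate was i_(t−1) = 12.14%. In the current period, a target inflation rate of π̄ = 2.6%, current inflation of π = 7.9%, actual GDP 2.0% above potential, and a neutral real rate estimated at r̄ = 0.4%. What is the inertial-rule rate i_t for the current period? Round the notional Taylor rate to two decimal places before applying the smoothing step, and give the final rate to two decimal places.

12.66%

Output 2.0% above potential → x = 2.0.
i^T_t = 0.4 + 2.6 + 1.8 × (7.9 − 2.6) + 0.7 × 2.0
   = 0.4 + 2.6 + 9.54 + 1.4 = 13.94
i_t = 0.71 × 12.14 + 0.29 × 13.94 = 8.6194 + 4.0426 = 12.66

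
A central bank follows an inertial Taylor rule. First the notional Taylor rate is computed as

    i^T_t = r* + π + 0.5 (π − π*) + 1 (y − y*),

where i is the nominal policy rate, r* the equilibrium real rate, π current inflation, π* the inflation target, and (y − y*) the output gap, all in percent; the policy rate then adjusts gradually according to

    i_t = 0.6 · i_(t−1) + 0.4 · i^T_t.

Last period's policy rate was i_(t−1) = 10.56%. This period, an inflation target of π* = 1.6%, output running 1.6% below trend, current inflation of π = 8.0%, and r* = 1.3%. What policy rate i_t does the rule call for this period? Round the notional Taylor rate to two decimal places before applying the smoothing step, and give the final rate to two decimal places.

10.70%

Output 1.6% below potential → (y − y*) = -1.6.
i^T_t = 1.3 + 8.0 + 0.5 × (8.0 − 1.6) + 1 × (-1.6)
   = 1.3 + 8 + 3.2 − 1.6 = 10.90
i_t = 0.6 × 10.56 + 0.4 × 10.90 = 6.336 + 4.36 = 10.70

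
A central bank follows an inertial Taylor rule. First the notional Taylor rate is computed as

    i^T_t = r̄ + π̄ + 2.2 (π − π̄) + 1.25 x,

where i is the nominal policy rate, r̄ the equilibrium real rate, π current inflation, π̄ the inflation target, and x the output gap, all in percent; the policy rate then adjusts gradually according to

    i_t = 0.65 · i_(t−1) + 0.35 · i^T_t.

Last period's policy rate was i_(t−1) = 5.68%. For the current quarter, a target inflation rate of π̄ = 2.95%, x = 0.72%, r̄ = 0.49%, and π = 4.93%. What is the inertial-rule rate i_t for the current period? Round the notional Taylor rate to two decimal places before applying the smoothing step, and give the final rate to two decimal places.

6.74%

i^T_t = 0.49 + 2.95 + 2.2 × (4.93 − 2.95) + 1.25 × 0.72
   = 0.49 + 2.95 + 4.356 + 0.9 = 8.70
i_t = 0.65 × 5.68 + 0.35 × 8.70 = 3.692 + 3.045 = 6.74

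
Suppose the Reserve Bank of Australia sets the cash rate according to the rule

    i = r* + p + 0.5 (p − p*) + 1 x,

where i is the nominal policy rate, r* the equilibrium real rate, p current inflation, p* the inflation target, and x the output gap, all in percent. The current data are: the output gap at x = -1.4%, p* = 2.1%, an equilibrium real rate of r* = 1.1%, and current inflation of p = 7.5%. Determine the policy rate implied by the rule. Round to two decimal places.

9.90%

i = 1.1 + 7.5 + 0.5 × (7.5 − 2.1) + 1 × (-1.4)
   = 1.1 + 7.5 + 2.7 − 1.4 = 9.90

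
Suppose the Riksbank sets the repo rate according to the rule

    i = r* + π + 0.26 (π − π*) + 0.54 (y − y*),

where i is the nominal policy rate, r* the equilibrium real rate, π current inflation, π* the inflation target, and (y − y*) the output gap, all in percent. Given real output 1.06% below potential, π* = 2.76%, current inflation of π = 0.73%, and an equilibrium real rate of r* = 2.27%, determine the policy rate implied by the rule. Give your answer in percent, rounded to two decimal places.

1.90%

Output 1.06% below potential → (y − y*) = -1.06.
i = 2.27 + 0.73 + 0.26 × (0.73 − 2.76) + 0.54 × (-1.06)
   = 2.27 + 0.73 − 0.5278 − 0.5724 = 1.90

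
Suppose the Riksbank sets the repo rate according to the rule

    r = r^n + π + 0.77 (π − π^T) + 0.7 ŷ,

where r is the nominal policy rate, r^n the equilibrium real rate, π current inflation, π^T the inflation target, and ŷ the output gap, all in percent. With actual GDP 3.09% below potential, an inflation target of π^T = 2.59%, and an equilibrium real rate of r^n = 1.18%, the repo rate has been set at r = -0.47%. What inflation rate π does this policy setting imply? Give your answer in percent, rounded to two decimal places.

1.42%

Output 3.09% below potential → ŷ = -3.09.
Collecting π: r = r^n + (1 + 0.77) π − 0.77 π^T + 0.7 ŷ
1.77 π = -0.47 − 1.18 + 0.77 × 2.59 − 0.7 × (-3.09) = 2.5073
π = 2.5073 / 1.77 = 1.42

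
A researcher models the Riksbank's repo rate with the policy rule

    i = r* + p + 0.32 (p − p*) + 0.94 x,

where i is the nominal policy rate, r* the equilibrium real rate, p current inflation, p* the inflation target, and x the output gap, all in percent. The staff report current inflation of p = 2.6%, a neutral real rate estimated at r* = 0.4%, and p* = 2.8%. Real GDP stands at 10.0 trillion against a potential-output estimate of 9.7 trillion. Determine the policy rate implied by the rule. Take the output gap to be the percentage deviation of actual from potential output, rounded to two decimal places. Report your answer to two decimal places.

5.84%

Output gap = 100 × (10.0 − 9.7) / 9.7 = 3.09%.
i = 0.40 + 2.60 + 0.32 × (2.60 − 2.80) + 0.94 × 3.09
   = 0.40 + 2.6 − 0.064 + 2.9046 = 5.84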